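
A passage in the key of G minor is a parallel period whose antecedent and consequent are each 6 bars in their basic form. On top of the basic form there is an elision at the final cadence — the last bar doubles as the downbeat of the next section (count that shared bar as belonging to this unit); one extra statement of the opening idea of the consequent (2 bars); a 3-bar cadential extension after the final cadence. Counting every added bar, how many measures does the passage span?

17 measures

Basic parallel period: 6 + 6 = 12 bars.
12 (basic form) + 2 (extra statement) + 3 (cadential extension) = 17.
The elision shares a bar with the next section but does not change this unit's count.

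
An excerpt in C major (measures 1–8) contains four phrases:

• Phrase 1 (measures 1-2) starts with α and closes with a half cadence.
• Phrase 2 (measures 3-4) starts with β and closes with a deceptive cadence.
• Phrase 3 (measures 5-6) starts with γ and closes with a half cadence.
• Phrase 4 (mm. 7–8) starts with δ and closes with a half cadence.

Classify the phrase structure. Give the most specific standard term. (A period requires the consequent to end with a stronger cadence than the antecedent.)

Phrase 4 ends with a half cadence, no stronger than phrase 2's deceptive cadence, so the four phrases do not form a double period; nor do phrases 3–4 duplicate 1–2, so it is not a repeated period. With no phrase reaching a conclusive cadence, the passage is a phrase group.

phrase group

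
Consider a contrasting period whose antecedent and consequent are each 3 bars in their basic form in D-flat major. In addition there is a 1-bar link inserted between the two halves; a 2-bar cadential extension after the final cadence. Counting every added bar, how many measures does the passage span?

Basic contrasting period: 3 + 3 = 6 bars.
6 (basic form) + 1 (link) + 2 (cadential extension) = 9.

9 measures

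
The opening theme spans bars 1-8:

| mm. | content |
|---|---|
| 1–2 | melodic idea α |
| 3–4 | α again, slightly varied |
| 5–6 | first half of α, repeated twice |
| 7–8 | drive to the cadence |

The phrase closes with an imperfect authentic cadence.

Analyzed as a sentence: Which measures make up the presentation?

The presentation of a sentence is the basic idea (measures 1–2) plus its repetition (mm. 3–4); the presentation is therefore mm. 1-4.

measures 1–4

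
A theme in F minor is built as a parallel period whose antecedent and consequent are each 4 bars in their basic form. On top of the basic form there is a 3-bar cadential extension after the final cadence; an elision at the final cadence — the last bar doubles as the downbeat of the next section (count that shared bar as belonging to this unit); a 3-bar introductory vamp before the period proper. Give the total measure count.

14 measures

Basic parallel period: 4 + 4 = 8 bars.
8 (basic form) + 3 (cadential extension) + 3 (introduction) = 14.
The elision shares a bar with the next section but does not change this unit's count.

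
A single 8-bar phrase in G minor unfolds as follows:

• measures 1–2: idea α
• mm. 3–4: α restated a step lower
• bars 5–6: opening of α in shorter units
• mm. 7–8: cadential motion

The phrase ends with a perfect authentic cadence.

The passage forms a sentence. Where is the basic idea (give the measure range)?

measures 1–2

The presentation of a sentence is the basic idea (bars 1–2) plus its repetition (mm. 3–4); the basic idea is therefore mm. 1–2.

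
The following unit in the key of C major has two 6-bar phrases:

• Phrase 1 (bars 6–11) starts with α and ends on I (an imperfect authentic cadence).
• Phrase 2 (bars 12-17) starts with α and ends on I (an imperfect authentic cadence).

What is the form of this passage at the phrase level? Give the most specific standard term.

repeated phrase

Both phrases have the same opening (α) and the same cadence (imperfect authentic cadence): the second is a restatement, not a consequent, so this is a repeated phrase rather than a period.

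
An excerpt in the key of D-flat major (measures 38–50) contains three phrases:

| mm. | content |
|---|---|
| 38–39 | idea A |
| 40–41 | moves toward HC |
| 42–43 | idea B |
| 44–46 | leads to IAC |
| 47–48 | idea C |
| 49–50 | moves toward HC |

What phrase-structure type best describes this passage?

phrase group

The final phrase closes with a half cadence, which is not stronger than the preceding imperfect authentic cadence; the 3 phrases lack an overall antecedent–consequent design and so form a phrase group.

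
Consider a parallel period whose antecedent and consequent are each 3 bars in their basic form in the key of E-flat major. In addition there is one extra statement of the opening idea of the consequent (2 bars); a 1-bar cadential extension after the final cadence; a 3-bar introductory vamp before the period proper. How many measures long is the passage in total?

12 measures

Basic parallel period: 3 + 3 = 6 bars.
6 (basic form) + 2 (extra statement) + 1 (cadential extension) + 3 (introduction) = 12.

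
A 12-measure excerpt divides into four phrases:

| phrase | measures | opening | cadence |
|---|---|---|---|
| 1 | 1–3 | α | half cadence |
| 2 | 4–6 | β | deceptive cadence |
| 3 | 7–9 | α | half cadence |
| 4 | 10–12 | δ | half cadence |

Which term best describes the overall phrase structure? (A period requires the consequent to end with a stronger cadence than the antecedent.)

Phrase 4 ends with a half cadence, no stronger than phrase 2's deceptive cadence, so the four phrases do not form a double period; nor do phrases 3–4 duplicate 1–2, so it is not a repeated period. With no phrase reaching a conclusive cadence, the passage is a phrase group.

phrase group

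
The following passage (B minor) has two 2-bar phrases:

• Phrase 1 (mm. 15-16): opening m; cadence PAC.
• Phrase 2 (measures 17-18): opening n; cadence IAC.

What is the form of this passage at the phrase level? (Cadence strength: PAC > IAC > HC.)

The second phrase closes with an imperfect authentic cadence, which is not stronger than the first phrase's perfect authentic cadence; without a weak→strong cadential pair there is no antecedent–consequent relationship, so this is a phrase group rather than a period.

phrase group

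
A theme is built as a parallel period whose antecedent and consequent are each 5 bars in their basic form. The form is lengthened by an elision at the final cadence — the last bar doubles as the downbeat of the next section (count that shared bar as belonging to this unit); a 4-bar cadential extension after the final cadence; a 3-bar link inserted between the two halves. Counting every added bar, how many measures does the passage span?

Basic parallel period: 5 + 5 = 10 bars.
10 (basic form) + 4 (cadential extension) + 3 (link) = 17.
The elision shares a bar with the next section but does not change this unit's count.

17 measures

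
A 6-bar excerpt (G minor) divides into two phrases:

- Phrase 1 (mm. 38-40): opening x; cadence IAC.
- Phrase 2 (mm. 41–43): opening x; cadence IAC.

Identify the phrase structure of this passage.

repeated phrase

Both phrases have the same opening (x) and the same cadence (imperfect authentic cadence): the second is a restatement, not a consequent, so this is a repeated phrase rather than a period.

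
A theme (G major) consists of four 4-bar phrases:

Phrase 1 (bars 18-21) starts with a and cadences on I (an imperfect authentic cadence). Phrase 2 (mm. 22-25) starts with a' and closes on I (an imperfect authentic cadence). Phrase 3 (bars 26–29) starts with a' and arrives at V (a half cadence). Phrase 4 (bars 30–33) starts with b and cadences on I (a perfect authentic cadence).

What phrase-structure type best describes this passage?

parallel double period

Four phrases in two halves: the first half (mm. 18–25) ends with an imperfect authentic cadence, the second (mm. 26-33) with a perfect authentic cadence — a large antecedent–consequent pair, i.e. a double period.
Phrase 3 begins with the same material as phrase 1, making it parallel.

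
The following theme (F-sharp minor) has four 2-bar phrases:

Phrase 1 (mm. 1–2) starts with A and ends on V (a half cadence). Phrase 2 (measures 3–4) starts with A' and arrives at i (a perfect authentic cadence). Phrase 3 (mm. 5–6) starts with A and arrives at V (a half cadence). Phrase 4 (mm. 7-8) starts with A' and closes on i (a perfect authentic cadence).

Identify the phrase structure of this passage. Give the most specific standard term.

The cadence pattern HC–PAC–HC–PAC is weak–strong twice, and phrases 3–4 restate phrases 1–2: a period heard twice, not a double period (which would end weakly at phrase 2).

repeated period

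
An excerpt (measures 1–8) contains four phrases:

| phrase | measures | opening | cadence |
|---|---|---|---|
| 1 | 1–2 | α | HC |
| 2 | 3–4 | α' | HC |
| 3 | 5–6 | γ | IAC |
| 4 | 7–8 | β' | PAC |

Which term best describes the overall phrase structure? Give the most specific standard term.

Four phrases in two halves: the first half (mm. 1-4) ends with a half cadence, the second (mm. 5–8) with a perfect authentic cadence — a large antecedent–consequent pair, i.e. a double period.
Phrase 3 begins with different material from phrase 1, making it contrasting.

contrasting double period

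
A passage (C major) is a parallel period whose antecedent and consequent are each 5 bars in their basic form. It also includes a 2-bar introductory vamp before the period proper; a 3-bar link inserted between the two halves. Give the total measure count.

15 measures

Basic parallel period: 5 + 5 = 10 bars.
10 (basic form) + 2 (introduction) + 3 (link) = 15.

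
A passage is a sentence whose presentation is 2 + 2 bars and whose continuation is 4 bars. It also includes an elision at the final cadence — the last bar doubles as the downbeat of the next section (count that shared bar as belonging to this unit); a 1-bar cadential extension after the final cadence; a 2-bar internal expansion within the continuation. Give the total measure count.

11 measures

Basic sentence: 2 + 2 + 4 = 8 bars.
8 (basic form) + 1 (cadential extension) + 2 (internal expansion) = 11.
The elision shares a bar with the next section but does not change this unit's count.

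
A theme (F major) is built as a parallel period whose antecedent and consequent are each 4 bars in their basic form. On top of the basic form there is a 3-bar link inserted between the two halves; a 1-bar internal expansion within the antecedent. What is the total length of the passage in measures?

12 measures

Basic parallel period: 4 + 4 = 8 bars.
8 (basic form) + 3 (link) + 1 (internal expansion) = 12.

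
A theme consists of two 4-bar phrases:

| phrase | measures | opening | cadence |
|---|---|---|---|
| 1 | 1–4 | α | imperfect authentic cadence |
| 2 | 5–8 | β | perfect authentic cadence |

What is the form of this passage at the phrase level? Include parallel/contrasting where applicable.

contrasting period

Phrase 1 ends with an imperfect authentic cadence (weaker) and phrase 2 with a perfect authentic cadence (stronger): antecedent + consequent = a period.
The two phrases open with different material (α / β), so the period is contrasting.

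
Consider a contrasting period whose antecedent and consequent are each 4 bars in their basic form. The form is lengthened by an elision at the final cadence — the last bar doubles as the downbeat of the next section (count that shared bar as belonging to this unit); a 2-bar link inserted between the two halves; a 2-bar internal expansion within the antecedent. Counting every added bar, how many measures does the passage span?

Basic contrasting period: 4 + 4 = 8 bars.
8 (basic form) + 2 (link) + 2 (internal expansion) = 12.
The elision shares a bar with the next section but does not change this unit's count.

12 measures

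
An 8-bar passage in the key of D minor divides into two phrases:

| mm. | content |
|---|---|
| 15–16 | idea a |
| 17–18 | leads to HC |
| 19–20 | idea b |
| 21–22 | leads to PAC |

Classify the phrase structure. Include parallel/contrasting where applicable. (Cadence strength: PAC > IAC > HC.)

contrasting period

Phrase 1 ends with a half cadence (weaker) and phrase 2 with a perfect authentic cadence (stronger): antecedent + consequent = a period.
The two phrases open with different material (a / b), so the period is contrasting.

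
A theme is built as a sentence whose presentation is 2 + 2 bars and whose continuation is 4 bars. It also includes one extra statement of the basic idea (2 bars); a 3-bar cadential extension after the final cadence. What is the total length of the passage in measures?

13 measures

Basic sentence: 2 + 2 + 4 = 8 bars.
8 (basic form) + 2 (extra statement) + 3 (cadential extension) = 13.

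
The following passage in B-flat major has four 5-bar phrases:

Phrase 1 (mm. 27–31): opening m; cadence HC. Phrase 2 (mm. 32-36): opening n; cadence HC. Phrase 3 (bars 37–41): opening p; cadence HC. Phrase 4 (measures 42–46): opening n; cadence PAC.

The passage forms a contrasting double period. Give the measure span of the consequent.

measures 37–46

In a double period the four phrases pair into a large antecedent (phrases 1–2, ending half cadence) and a large consequent (phrases 3–4, ending perfect authentic cadence). The consequent spans measures 37–46.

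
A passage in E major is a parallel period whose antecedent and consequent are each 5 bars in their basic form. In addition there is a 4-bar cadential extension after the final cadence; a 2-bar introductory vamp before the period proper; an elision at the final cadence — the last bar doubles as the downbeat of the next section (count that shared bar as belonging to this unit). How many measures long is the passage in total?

16 measures

Basic parallel period: 5 + 5 = 10 bars.
10 (basic form) + 4 (cadential extension) + 2 (introduction) = 16.
The elision shares a bar with the next section but does not change this unit's count.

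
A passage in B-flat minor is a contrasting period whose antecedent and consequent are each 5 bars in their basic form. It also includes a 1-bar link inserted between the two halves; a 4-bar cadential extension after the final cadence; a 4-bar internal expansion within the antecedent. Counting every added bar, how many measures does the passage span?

Basic contrasting period: 5 + 5 = 10 bars.
10 (basic form) + 1 (link) + 4 (cadential extension) + 4 (internal expansion) = 19.

19 measures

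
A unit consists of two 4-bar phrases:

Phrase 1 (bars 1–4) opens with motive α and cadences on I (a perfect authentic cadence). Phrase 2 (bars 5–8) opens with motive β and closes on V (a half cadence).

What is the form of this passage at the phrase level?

phrase group

The second phrase closes with a half cadence, which is not stronger than the first phrase's perfect authentic cadence; without a weak→strong cadential pair there is no antecedent–consequent relationship, so this is a phrase group rather than a period.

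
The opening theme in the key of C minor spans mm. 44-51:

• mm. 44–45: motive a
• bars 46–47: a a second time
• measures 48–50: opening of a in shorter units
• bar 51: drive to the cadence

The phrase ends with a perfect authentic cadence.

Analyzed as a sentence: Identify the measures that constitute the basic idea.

measures 44–45

The presentation of a sentence is the basic idea (measures 44–45) plus its repetition (measures 46–47); the basic idea is therefore mm. 44–45.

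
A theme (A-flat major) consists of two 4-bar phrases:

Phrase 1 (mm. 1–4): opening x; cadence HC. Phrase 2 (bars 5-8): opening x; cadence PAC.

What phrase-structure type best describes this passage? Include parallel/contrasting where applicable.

Phrase 1 ends with a half cadence (weaker) and phrase 2 with a perfect authentic cadence (stronger): antecedent + consequent = a period.
The two phrases open with the same material (x / x), so the period is parallel.

parallel period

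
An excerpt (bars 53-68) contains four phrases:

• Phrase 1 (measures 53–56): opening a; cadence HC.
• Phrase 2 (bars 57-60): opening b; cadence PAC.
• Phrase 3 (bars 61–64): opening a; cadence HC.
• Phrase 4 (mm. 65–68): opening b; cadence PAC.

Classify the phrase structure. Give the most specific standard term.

repeated period

The cadence pattern HC–PAC–HC–PAC is weak–strong twice, and phrases 3–4 restate phrases 1–2: a period heard twice, not a double period (which would end weakly at phrase 2).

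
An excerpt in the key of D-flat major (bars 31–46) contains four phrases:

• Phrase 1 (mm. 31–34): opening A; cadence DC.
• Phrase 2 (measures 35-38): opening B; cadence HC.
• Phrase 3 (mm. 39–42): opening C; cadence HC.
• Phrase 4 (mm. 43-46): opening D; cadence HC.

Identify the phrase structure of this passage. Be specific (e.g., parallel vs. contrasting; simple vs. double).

phrase group

Phrase 4 ends with a half cadence, no stronger than phrase 2's half cadence, so the four phrases do not form a double period; nor do phrases 3–4 duplicate 1–2, so it is not a repeated period. With no phrase reaching a conclusive cadence, the passage is a phrase group.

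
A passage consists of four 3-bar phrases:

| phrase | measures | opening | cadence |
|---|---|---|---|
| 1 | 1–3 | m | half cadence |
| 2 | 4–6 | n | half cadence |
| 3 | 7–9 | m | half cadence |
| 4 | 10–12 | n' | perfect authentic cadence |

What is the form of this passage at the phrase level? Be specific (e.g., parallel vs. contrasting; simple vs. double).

parallel double period

Four phrases in two halves: the first half (bars 1–6) ends with a half cadence, the second (mm. 7–12) with a perfect authentic cadence — a large antecedent–consequent pair, i.e. a double period.
Phrase 3 begins with the same material as phrase 1, making it parallel.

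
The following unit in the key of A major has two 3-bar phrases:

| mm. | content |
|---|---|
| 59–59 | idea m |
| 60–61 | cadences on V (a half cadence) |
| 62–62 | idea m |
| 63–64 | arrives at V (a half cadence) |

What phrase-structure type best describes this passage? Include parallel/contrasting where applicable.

Both phrases have the same opening (m) and the same cadence (half cadence): the second is a restatement, not a consequent, so this is a repeated phrase rather than a period.

repeated phrase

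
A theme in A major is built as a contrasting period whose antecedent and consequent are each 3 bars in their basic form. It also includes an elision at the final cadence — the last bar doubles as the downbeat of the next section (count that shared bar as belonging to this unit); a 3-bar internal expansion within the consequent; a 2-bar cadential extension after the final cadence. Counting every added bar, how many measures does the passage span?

11 measures

Basic contrasting period: 3 + 3 = 6 bars.
6 (basic form) + 3 (internal expansion) + 2 (cadential extension) = 11.
The elision shares a bar with the next section but does not change this unit's count.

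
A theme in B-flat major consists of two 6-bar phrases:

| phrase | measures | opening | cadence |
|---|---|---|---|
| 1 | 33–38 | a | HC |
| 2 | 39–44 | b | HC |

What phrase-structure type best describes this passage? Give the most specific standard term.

phrase group

The second phrase closes with a half cadence, which is not stronger than the first phrase's half cadence; without a weak→strong cadential pair there is no antecedent–consequent relationship, so this is a phrase group rather than a period.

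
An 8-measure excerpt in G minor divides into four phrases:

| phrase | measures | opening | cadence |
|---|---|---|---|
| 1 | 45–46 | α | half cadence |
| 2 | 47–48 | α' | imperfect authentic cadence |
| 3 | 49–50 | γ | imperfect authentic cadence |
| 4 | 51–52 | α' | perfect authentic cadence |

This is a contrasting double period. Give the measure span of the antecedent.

In a double period the first pair of phrases (ending imperfect authentic cadence) is the large antecedent and the second pair (ending perfect authentic cadence) is the large consequent; the antecedent is measures 45–48.

measures 45–48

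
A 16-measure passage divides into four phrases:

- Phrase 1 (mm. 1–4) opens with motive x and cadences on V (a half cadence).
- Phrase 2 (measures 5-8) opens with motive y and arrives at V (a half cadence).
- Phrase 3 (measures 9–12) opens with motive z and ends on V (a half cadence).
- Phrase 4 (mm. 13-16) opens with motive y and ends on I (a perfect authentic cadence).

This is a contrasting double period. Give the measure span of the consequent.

measures 9–16

In a double period the first pair of phrases (ending half cadence) is the large antecedent and the second pair (ending perfect authentic cadence) is the large consequent; the consequent is measures 9–16.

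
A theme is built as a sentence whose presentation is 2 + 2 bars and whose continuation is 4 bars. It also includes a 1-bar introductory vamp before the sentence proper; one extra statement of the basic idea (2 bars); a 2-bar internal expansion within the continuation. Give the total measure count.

Basic sentence: 2 + 2 + 4 = 8 bars.
8 (basic form) + 1 (introduction) + 2 (extra statement) + 2 (internal expansion) = 13.

13 measures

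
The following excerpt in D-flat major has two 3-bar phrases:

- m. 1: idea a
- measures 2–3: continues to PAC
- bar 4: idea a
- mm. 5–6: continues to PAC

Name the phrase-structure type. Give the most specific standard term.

Both phrases have the same opening (a) and the same cadence (perfect authentic cadence): the second is a restatement, not a consequent, so this is a repeated phrase rather than a period.

repeated phrase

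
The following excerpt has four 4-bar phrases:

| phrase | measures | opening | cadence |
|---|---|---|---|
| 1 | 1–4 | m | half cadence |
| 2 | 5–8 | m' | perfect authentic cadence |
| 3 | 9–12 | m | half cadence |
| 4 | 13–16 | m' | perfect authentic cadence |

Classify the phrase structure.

repeated period

The cadence pattern HC–PAC–HC–PAC is weak–strong twice, and phrases 3–4 restate phrases 1–2: a period heard twice, not a double period (which would end weakly at phrase 2).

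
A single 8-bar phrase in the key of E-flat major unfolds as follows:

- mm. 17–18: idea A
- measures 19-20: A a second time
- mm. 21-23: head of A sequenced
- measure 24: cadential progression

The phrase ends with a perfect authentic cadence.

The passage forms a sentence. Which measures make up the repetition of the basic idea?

measures 19–20

The presentation of a sentence is the basic idea (mm. 17–18) plus its repetition (measures 19–20); the repetition of the basic idea is therefore bars 19–20.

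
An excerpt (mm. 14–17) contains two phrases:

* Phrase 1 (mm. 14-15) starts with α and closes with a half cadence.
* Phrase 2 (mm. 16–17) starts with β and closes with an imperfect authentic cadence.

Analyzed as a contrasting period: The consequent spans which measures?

The antecedent is the phrase ending with the weaker cadence (half cadence, phrase 1) and the consequent the one ending more conclusively (imperfect authentic cadence, phrase 2); the consequent is mm. 16-17.

measures 16–17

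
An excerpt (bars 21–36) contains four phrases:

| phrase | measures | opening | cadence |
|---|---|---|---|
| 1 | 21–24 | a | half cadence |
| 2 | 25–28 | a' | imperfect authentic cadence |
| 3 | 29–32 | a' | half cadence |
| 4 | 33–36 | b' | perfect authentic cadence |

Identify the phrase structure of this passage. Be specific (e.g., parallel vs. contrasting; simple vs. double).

parallel double period

Four phrases in two halves: the first half (measures 21-28) ends with an imperfect authentic cadence, the second (measures 29–36) with a perfect authentic cadence — a large antecedent–consequent pair, i.e. a double period.
Phrase 3 begins with the same material as phrase 1, making it parallel.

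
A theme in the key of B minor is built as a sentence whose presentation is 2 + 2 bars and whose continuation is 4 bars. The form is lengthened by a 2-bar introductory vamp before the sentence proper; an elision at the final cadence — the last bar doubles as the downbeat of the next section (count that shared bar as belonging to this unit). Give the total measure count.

10 measures

Basic sentence: 2 + 2 + 4 = 8 bars.
8 (basic form) + 2 (introduction) = 10.
The elision shares a bar with the next section but does not change this unit's count.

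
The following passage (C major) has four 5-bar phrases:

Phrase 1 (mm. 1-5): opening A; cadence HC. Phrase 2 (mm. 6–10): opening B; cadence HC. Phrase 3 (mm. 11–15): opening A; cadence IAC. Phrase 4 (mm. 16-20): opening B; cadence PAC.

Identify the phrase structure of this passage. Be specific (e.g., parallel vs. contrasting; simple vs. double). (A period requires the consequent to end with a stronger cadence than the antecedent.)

parallel double period

Four phrases in two halves: the first half (bars 1–10) ends with a half cadence, the second (measures 11-20) with a perfect authentic cadence — a large antecedent–consequent pair, i.e. a double period.
Phrase 3 begins with the same material as phrase 1, making it parallel.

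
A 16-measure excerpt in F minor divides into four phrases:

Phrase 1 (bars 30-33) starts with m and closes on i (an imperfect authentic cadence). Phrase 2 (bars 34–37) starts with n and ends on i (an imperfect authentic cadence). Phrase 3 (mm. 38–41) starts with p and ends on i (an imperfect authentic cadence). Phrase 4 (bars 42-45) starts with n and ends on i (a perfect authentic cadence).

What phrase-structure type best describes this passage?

Four phrases in two halves: the first half (measures 30-37) ends with an imperfect authentic cadence, the second (bars 38–45) with a perfect authentic cadence — a large antecedent–consequent pair, i.e. a double period.
Phrase 3 begins with different material from phrase 1, making it contrasting.

contrasting double period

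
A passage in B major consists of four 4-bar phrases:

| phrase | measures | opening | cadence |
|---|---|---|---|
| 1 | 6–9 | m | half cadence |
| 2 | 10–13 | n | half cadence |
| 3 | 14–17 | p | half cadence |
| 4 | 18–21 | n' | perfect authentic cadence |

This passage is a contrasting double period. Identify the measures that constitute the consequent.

In a double period the four phrases pair into a large antecedent (phrases 1–2, ending half cadence) and a large consequent (phrases 3–4, ending perfect authentic cadence). The consequent spans bars 14–21.

measures 14–21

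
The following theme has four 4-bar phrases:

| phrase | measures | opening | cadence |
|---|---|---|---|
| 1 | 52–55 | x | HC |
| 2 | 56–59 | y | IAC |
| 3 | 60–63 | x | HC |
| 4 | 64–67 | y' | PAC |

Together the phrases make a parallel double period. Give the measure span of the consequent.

In a double period the first pair of phrases (ending imperfect authentic cadence) is the large antecedent and the second pair (ending perfect authentic cadence) is the large consequent; the consequent is measures 60–67.

measures 60–67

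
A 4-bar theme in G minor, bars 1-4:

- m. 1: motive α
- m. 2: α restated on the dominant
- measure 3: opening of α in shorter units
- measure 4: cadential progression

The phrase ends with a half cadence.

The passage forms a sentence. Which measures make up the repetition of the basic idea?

measures 2–2

The presentation of a sentence is the basic idea (measure 1) plus its repetition (bar 2); the repetition of the basic idea is therefore measure 2.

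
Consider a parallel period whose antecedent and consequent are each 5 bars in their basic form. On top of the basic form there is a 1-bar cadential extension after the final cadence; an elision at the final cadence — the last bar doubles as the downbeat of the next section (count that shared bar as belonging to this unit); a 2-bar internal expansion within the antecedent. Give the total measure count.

13 measures

Basic parallel period: 5 + 5 = 10 bars.
10 (basic form) + 1 (cadential extension) + 2 (internal expansion) = 13.
The elision shares a bar with the next section but does not change this unit's count.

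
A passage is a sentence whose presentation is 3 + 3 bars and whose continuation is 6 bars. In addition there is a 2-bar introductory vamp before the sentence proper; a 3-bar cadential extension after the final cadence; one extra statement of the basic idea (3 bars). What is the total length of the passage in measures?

Basic sentence: 3 + 3 + 6 = 12 bars.
12 (basic form) + 2 (introduction) + 3 (cadential extension) + 3 (extra statement) = 20.

20 measures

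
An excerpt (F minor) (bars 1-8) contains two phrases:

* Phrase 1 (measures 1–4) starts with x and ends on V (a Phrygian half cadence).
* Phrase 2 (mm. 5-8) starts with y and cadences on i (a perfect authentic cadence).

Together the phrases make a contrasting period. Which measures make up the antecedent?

The phrase ending with the weaker cadence (Phrygian half cadence) is the antecedent; the one ending more conclusively (perfect authentic cadence) is the consequent. The antecedent is measures 1–4.

measures 1–4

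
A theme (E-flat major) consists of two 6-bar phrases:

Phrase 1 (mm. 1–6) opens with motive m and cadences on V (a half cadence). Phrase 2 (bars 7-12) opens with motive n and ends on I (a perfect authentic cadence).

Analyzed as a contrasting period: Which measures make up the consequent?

The antecedent is the phrase ending with the weaker cadence (half cadence, phrase 1) and the consequent the one ending more conclusively (perfect authentic cadence, phrase 2); the consequent is mm. 7–12.

measures 7–12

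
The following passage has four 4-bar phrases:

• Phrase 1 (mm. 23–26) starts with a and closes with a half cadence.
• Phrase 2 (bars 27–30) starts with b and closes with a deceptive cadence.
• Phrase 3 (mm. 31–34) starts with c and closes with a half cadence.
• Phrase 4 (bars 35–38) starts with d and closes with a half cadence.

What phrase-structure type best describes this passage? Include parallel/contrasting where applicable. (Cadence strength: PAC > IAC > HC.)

phrase group

Phrase 4 ends with a half cadence, no stronger than phrase 2's deceptive cadence, so the four phrases do not form a double period; nor do phrases 3–4 duplicate 1–2, so it is not a repeated period. With no phrase reaching a conclusive cadence, the passage is a phrase group.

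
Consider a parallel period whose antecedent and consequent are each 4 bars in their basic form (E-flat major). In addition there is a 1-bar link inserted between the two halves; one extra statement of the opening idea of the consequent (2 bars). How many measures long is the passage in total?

Basic parallel period: 4 + 4 = 8 bars.
8 (basic form) + 1 (link) + 2 (extra statement) = 11.

11 measures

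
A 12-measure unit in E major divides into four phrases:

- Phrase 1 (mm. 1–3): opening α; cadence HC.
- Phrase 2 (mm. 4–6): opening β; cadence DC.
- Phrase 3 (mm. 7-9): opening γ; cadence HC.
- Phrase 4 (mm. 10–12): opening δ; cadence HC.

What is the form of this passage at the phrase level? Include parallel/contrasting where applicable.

Phrase 4 ends with a half cadence, no stronger than phrase 2's deceptive cadence, so the four phrases do not form a double period; nor do phrases 3–4 duplicate 1–2, so it is not a repeated period. With no phrase reaching a conclusive cadence, the passage is a phrase group.

phrase group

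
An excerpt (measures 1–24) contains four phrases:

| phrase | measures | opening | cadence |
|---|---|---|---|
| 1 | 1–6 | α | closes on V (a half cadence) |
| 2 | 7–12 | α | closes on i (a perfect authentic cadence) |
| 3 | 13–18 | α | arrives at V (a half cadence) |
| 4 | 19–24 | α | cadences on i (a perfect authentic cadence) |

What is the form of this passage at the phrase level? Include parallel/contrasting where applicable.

The cadence pattern HC–PAC–HC–PAC is weak–strong twice, and phrases 3–4 restate phrases 1–2: a period heard twice, not a double period (which would end weakly at phrase 2).

repeated period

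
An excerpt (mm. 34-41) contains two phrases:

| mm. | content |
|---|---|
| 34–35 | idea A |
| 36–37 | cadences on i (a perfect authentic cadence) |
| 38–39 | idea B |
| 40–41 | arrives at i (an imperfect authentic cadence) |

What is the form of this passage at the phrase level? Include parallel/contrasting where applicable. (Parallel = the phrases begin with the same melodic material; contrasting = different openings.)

phrase group

The second phrase closes with an imperfect authentic cadence, which is not stronger than the first phrase's perfect authentic cadence; without a weak→strong cadential pair there is no antecedent–consequent relationship, so this is a phrase group rather than a period.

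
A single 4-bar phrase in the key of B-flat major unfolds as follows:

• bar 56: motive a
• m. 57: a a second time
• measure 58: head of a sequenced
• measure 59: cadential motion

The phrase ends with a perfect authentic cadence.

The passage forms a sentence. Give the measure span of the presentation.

The presentation of a sentence is the basic idea (m. 56) plus its repetition (bar 57); the presentation is therefore mm. 56–57.

measures 56–57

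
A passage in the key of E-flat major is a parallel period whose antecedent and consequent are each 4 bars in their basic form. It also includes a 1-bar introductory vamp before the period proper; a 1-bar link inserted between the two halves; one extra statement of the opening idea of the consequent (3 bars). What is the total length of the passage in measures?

13 measures

Basic parallel period: 4 + 4 = 8 bars.
8 (basic form) + 1 (introduction) + 1 (link) + 3 (extra statement) = 13.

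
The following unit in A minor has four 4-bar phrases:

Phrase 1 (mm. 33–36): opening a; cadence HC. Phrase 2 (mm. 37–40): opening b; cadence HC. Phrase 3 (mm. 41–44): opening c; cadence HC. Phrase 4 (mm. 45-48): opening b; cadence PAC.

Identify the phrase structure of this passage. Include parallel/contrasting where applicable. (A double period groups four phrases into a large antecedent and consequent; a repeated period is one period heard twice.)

contrasting double period

Four phrases in two halves: the first half (bars 33-40) ends with a half cadence, the second (measures 41–48) with a perfect authentic cadence — a large antecedent–consequent pair, i.e. a double period.
Phrase 3 begins with different material from phrase 1, making it contrasting.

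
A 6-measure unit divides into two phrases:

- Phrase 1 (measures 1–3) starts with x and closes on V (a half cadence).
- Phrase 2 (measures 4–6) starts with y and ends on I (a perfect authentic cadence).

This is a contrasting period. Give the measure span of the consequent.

measures 4–6

The phrase ending with the weaker cadence (half cadence) is the antecedent; the one ending more conclusively (perfect authentic cadence) is the consequent. The consequent is measures 4–6.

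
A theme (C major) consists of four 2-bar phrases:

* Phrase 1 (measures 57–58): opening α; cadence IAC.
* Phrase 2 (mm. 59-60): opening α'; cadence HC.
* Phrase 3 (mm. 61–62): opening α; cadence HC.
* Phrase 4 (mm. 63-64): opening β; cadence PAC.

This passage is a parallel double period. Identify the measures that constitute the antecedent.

measures 57–60

In a double period the four phrases pair into a large antecedent (phrases 1–2, ending half cadence) and a large consequent (phrases 3–4, ending perfect authentic cadence). The antecedent spans measures 57-60.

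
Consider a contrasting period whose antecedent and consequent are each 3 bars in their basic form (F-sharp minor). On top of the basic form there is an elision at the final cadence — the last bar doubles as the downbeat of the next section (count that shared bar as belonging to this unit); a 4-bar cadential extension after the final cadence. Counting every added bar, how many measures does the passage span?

Basic contrasting period: 3 + 3 = 6 bars.
6 (basic form) + 4 (cadential extension) = 10.
The elision shares a bar with the next section but does not change this unit's count.

10 measures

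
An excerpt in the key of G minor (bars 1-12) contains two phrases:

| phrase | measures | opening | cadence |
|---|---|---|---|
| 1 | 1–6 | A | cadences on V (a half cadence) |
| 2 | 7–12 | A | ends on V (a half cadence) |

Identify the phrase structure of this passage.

repeated phrase

Both phrases have the same opening (A) and the same cadence (half cadence): the second is a restatement, not a consequent, so this is a repeated phrase rather than a period.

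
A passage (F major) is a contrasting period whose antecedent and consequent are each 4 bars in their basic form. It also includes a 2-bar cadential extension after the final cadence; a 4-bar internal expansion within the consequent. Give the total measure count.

14 measures

Basic contrasting period: 4 + 4 = 8 bars.
8 (basic form) + 2 (cadential extension) + 4 (internal expansion) = 14.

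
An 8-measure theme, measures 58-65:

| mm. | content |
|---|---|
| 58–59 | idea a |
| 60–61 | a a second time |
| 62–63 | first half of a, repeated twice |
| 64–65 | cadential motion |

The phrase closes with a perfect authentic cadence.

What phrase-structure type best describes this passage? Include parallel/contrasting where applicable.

sentence

Basic idea (mm. 58-59) + its repetition (mm. 60–61) form the presentation; fragmentation and cadence (mm. 62–65) form the continuation — the 8-bar whole is a sentence.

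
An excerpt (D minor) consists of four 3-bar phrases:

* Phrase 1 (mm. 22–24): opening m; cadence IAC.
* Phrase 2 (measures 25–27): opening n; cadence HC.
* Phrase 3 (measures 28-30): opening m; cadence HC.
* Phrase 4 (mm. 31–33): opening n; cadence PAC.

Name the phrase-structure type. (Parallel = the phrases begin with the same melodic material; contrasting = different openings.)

parallel double period

Four phrases in two halves: the first half (bars 22–27) ends with a half cadence, the second (measures 28–33) with a perfect authentic cadence — a large antecedent–consequent pair, i.e. a double period.
Phrase 3 begins with the same material as phrase 1, making it parallel.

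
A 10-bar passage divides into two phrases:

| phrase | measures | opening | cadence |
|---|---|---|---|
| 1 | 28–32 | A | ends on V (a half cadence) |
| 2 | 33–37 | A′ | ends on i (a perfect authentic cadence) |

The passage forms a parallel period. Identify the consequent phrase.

The phrase ending with the weaker cadence (half cadence) is the antecedent; the one ending more conclusively (perfect authentic cadence) is the consequent. The consequent is phrase 2.

phrase 2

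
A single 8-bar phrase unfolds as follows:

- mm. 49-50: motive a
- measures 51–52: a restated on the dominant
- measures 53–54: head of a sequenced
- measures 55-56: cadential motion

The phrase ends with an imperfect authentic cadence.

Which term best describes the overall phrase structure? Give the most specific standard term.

Basic idea (measures 49-50) + its repetition (measures 51–52) form the presentation; fragmentation and cadence (mm. 53–56) form the continuation — the 8-bar whole is a sentence.

sentence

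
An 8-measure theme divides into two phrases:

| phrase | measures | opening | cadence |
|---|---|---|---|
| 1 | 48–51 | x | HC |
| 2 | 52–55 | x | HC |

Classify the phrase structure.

repeated phrase

Both phrases have the same opening (x) and the same cadence (half cadence): the second is a restatement, not a consequent, so this is a repeated phrase rather than a period.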